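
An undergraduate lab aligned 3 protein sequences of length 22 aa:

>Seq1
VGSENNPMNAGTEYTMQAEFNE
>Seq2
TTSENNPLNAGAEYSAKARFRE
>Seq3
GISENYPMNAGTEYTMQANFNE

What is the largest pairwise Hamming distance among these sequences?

10

Pairwise Hamming distances:
  Seq1 vs Seq2: 9
  Seq1 vs Seq3: 4
  Seq2 vs Seq3: 10
The largest is 10, between Seq2 and Seq3.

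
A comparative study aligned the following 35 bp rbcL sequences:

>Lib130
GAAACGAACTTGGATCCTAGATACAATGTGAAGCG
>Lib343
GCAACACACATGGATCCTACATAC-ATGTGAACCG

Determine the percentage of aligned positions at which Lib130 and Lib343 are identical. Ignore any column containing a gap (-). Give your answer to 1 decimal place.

82.4%

Excluding the 1 gap column leaves 34 comparable sites.
The sequences differ at positions 2 (A/C), 6 (G/A), 7 (A/C), 10 (T/A), 20 (G/C), 33 (G/C).
28 of the 34 comparable sites match, so the percent identity is 28/34 × 100 = 82.4%.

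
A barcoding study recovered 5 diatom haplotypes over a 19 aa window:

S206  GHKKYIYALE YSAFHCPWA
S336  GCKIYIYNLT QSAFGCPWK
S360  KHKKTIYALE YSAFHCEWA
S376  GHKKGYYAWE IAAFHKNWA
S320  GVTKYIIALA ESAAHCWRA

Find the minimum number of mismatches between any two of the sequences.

Pairwise Hamming distances:
  S206 vs S336: 7
  S206 vs S360: 3
  S206 vs S376: 7
  S206 vs S320: 8
  S336 vs S360: 10
  S336 vs S376: 13
  S336 vs S320: 12
  S360 vs S376: 8
  S360 vs S320: 10
  S376 vs S320: 13
The smallest is 3, between S206 and S360.

3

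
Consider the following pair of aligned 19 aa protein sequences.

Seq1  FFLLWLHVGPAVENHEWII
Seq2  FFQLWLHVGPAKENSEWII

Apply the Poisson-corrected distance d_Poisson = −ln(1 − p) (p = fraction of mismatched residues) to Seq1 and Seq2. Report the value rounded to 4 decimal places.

0.1719

The sequences differ at positions 3 (L/Q), 12 (V/K), 15 (H/S).
p = 3/19 = 0.157895.
d = −ln(1 − 0.157895) = −ln(0.842105) = 0.1719.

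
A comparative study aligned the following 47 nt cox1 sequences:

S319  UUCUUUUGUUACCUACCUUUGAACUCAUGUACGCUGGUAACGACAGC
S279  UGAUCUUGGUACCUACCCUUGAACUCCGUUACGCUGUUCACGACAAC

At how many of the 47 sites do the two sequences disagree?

Mismatches occur at site 2 (U↔G), site 3 (C↔A), site 5 (U↔C), site 9 (U↔G), site 18 (U↔C), site 27 (A↔C), site 28 (U↔G), site 29 (G↔U), site 37 (G↔U), site 39 (A↔C), site 46 (G↔A).
That gives 11 mismatches out of 47 aligned sites, so the Hamming distance is 11.

11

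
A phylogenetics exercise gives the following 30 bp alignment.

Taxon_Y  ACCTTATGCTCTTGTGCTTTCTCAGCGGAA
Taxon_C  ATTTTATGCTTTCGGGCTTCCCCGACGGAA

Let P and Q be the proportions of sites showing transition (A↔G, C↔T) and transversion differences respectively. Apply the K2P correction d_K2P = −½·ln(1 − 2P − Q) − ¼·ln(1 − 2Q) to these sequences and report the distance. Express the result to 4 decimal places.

Mismatches occur at site 2 (C→T, transition), site 3 (C→T, transition), site 11 (C→T, transition), site 13 (T→C, transition), site 15 (T→G, transversion), site 20 (T→C, transition), site 22 (T→C, transition), site 24 (A→G, transition), site 25 (G→A, transition).
Of the 9 differences, 8 transitions and 1 transversion over 30 sites: P = 8/30 = 0.266667, Q = 1/30 = 0.033333.
d = −0.5·ln(0.433333) − 0.25·ln(0.933334) = −0.5·(-0.836249) − 0.25·(-0.068992) = 0.4354.

0.4354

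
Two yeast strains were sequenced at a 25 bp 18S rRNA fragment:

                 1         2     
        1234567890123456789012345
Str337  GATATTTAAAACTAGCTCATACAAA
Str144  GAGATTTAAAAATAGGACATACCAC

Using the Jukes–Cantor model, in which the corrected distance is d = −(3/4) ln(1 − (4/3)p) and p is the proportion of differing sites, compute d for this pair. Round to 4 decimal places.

0.2892

Mismatches occur at site 3 (T→G), site 12 (C→A), site 16 (C→G), site 17 (T→A), site 23 (A→C), site 25 (A→C).
p = 6/25 = 0.240000.
d = −0.75 · ln(1 − (4/3)·0.240000) = −0.75 · ln(0.680000) = −0.75 · (-0.385662) = 0.2892.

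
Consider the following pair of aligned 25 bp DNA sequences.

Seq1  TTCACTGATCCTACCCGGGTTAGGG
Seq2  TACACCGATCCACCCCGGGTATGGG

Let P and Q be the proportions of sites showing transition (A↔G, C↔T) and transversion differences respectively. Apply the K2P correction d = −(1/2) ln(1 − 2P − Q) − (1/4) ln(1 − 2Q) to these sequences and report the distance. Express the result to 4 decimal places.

0.2920

Differing sites — 2:T/A (Tv); 6:T/C (Ti); 12:T/A (Tv); 13:A/C (Tv); 21:T/A (Tv); 22:A/T (Tv).
Of the 6 differences, 1 transition and 5 transversions over 25 sites: P = 1/25 = 0.040000, Q = 5/25 = 0.200000.
d = −0.5·ln(0.720000) − 0.25·ln(0.600000) = −0.5·(-0.328504) − 0.25·(-0.510826) = 0.2920.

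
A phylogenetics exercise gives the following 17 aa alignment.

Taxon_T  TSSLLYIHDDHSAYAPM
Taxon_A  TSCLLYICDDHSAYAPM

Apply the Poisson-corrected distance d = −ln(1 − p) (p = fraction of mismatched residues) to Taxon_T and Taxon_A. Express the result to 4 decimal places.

The sequences differ at positions 3 (S/C), 8 (H/C).
p = 2/17 = 0.117647.
d = −ln(1 − 0.117647) = −ln(0.882353) = 0.1252.

0.1252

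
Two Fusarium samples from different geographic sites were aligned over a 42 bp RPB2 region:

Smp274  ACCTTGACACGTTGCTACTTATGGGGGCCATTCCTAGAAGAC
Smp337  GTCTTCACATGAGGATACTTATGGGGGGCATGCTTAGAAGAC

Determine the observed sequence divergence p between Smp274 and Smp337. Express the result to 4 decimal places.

The sequences differ at positions 1 (A/G), 2 (C/T), 6 (G/C), 10 (C/T), 12 (T/A), 13 (T/G), 15 (C/A), 28 (C/G), 32 (T/G), 34 (C/T).
There are 10 differences over 42 sites, so p = 10/42 = 0.2381.

0.2381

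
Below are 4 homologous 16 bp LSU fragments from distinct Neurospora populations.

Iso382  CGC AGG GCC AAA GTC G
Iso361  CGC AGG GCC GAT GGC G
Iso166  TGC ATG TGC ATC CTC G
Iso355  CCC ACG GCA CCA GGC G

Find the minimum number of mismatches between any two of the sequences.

3

Pairwise Hamming distances:
  Iso382 vs Iso361: 3
  Iso382 vs Iso166: 7
  Iso382 vs Iso355: 6
  Iso361 vs Iso166: 9
  Iso361 vs Iso355: 6
  Iso166 vs Iso355: 11
The smallest is 3, between Iso382 and Iso361.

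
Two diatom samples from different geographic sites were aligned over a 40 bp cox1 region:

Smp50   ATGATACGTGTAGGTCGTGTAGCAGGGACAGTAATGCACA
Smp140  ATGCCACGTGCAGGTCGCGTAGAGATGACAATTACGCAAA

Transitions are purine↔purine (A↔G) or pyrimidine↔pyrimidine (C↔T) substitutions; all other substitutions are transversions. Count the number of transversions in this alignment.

5

Differing sites — 4:A/C (Tv); 5:T/C (Ti); 11:T/C (Ti); 18:T/C (Ti); 23:C/A (Tv); 24:A/G (Ti); 25:G/A (Ti); 26:G/T (Tv); 31:G/A (Ti); 33:A/T (Tv); 35:T/C (Ti); 39:C/A (Tv).
Of the 12 differences, 7 transitions and 5 transversions, so the answer is 5.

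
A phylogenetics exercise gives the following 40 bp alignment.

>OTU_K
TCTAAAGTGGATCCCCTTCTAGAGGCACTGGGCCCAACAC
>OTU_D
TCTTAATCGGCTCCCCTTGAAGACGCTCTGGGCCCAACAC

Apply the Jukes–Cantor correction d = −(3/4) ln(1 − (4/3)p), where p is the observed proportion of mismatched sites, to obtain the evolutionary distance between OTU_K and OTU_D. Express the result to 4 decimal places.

Mismatches occur at site 4 (A/T), site 7 (G/T), site 8 (T/C), site 11 (A/C), site 19 (C/G), site 20 (T/A), site 24 (G/C), site 27 (A/T).
p = 8/40 = 0.200000.
d = −0.75 · ln(1 − (4/3)·0.200000) = −0.75 · ln(0.733333) = −0.75 · (-0.310155) = 0.2326.

0.2326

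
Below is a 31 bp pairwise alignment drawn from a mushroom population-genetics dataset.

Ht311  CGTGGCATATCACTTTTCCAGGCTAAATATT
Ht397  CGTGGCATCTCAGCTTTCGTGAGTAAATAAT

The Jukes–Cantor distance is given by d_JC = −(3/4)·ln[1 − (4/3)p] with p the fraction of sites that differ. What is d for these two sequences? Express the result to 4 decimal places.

The sequences differ at positions 9 (A/C), 13 (C/G), 14 (T/C), 19 (C/G), 20 (A/T), 22 (G/A), 23 (C/G), 30 (T/A).
p = 8/31 = 0.258065.
d = −0.75 · ln(1 − (4/3)·0.258065) = −0.75 · ln(0.655913) = −0.75 · (-0.421727) = 0.3163.

0.3163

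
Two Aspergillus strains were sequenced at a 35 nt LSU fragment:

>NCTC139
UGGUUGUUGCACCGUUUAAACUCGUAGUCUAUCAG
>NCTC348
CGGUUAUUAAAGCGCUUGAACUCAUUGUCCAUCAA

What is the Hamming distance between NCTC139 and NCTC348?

Differing sites — 1:U/C; 6:G/A; 9:G/A; 10:C/A; 12:C/G; 15:U/C; 18:A/G; 24:G/A; 26:A/U; 30:U/C; 35:G/A.
That gives 11 mismatches out of 35 aligned sites, so the Hamming distance is 11.

11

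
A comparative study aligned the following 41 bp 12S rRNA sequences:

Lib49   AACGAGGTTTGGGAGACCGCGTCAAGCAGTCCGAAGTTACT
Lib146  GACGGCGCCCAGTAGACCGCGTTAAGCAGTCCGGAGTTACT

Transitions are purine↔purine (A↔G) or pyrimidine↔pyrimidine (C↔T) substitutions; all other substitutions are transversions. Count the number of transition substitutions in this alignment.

The sequences differ at positions 1 (A/G, transition), 5 (A/G, transition), 6 (G/C, transversion), 8 (T/C, transition), 9 (T/C, transition), 10 (T/C, transition), 11 (G/A, transition), 13 (G/T, transversion), 23 (C/T, transition), 34 (A/G, transition).
Of the 10 differences, 8 transitions and 2 transversions, so the answer is 8.

8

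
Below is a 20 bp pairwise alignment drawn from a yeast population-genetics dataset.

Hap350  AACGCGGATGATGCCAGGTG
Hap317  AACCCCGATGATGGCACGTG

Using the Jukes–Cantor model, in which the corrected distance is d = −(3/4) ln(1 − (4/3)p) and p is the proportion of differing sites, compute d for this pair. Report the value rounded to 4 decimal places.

Mismatches occur at site 4 (G↔C), site 6 (G↔C), site 14 (C↔G), site 17 (G↔C).
p = 4/20 = 0.200000.
d = −0.75 · ln(1 − (4/3)·0.200000) = −0.75 · ln(0.733333) = −0.75 · (-0.310155) = 0.2326.

0.2326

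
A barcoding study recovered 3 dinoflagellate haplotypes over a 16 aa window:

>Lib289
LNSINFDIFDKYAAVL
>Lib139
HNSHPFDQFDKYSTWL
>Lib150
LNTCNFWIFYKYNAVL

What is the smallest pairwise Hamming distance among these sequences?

5

Pairwise Hamming distances:
  Lib289 vs Lib139: 7
  Lib289 vs Lib150: 5
  Lib139 vs Lib150: 10
The smallest is 5, between Lib289 and Lib150.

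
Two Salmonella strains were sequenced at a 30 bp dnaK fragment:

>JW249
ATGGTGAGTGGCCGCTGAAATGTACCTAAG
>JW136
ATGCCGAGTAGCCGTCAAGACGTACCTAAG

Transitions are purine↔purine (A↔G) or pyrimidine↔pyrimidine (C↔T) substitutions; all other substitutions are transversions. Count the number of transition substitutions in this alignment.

7

Differing sites — 4:G/C (Tv); 5:T/C (Ti); 10:G/A (Ti); 15:C/T (Ti); 16:T/C (Ti); 17:G/A (Ti); 19:A/G (Ti); 21:T/C (Ti).
Of the 8 differences, 7 transitions and 1 transversion, so the answer is 7.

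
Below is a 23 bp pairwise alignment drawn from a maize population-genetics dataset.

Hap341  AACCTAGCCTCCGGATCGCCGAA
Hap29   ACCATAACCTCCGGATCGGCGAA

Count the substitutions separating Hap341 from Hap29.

4

The sequences differ at positions 2 (A/C), 4 (C/A), 7 (G/A), 19 (C/G).
That gives 4 mismatches out of 23 aligned sites, so the Hamming distance is 4.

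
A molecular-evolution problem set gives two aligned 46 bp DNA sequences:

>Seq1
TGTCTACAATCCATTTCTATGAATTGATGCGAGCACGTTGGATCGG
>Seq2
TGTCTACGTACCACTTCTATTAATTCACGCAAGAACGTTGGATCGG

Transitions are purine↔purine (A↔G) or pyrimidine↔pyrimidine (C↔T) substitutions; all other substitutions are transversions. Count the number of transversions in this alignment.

5

The sequences differ at positions 8 (A/G, transition), 9 (A/T, transversion), 10 (T/A, transversion), 14 (T/C, transition), 21 (G/T, transversion), 26 (G/C, transversion), 28 (T/C, transition), 31 (G/A, transition), 34 (C/A, transversion).
Of the 9 differences, 4 transitions and 5 transversions, so the answer is 5.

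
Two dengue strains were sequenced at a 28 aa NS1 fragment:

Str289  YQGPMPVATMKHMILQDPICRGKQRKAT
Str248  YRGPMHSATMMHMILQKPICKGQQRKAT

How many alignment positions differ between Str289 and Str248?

7

Mismatches occur at site 2 (Q/R), site 6 (P/H), site 7 (V/S), site 11 (K/M), site 17 (D/K), site 21 (R/K), site 23 (K/Q).
That gives 7 mismatches out of 28 aligned sites, so the Hamming distance is 7.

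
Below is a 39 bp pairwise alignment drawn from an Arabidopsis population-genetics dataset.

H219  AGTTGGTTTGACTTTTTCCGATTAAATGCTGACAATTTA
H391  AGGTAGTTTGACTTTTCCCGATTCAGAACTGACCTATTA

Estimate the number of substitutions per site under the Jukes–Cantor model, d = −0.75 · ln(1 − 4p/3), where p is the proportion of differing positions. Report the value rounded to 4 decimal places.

Mismatches occur at site 3 (T/G), site 5 (G/A), site 17 (T/C), site 24 (A/C), site 26 (A/G), site 27 (T/A), site 28 (G/A), site 34 (A/C), site 35 (A/T), site 36 (T/A).
p = 10/39 = 0.256410.
d = −0.75 · ln(1 − (4/3)·0.256410) = −0.75 · ln(0.658120) = −0.75 · (-0.418368) = 0.3138.

0.3138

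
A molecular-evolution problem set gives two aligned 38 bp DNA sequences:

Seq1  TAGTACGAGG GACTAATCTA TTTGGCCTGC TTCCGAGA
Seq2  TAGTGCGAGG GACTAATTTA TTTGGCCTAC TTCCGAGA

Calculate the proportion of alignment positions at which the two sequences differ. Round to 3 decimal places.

Mismatches occur at site 5 (A↔G), site 18 (C↔T), site 29 (G↔A).
There are 3 differences over 38 sites, so p = 3/38 = 0.079.

0.079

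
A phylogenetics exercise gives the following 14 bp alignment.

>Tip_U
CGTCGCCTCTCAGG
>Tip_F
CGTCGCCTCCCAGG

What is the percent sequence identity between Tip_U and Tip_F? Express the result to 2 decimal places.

92.86%

The sequences differ at position 10 (T/C).
13 of the 14 sites match, so the percent identity is 13/14 × 100 = 92.86%.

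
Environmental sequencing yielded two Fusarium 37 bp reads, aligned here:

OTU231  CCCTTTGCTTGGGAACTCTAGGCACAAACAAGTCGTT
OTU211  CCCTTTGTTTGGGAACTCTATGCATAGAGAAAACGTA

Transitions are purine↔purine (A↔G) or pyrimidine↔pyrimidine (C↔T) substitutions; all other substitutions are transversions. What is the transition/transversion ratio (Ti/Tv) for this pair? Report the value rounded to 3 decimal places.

Mismatches occur at site 8 (C→T, transition), site 21 (G→T, transversion), site 25 (C→T, transition), site 27 (A→G, transition), site 29 (C→G, transversion), site 32 (G→A, transition), site 33 (T→A, transversion), site 37 (T→A, transversion).
Of the 8 differences, 4 transitions and 4 transversions, so Ti/Tv = 4/4 = 1.000.

1.000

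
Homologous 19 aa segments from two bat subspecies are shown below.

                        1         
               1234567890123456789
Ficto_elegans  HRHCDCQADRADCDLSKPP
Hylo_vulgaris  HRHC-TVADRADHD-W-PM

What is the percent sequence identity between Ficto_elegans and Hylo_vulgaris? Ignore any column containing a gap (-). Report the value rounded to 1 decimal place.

68.8%

Excluding the 3 gap columns leaves 16 comparable sites.
Mismatches occur at site 6 (C→T), site 7 (Q→V), site 13 (C→H), site 16 (S→W), site 19 (P→M).
11 of the 16 comparable sites match, so the percent identity is 11/16 × 100 = 68.8%.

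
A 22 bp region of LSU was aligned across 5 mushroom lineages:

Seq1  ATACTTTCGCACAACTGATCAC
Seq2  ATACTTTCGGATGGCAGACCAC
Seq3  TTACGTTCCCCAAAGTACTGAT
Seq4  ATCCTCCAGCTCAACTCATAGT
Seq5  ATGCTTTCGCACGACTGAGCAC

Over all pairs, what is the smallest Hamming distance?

3

Pairwise Hamming distances:
  Seq1 vs Seq2: 6
  Seq1 vs Seq3: 10
  Seq1 vs Seq4: 9
  Seq1 vs Seq5: 3
  Seq2 vs Seq3: 15
  Seq2 vs Seq4: 15
  Seq2 vs Seq5: 6
  Seq3 vs Seq4: 14
  Seq3 vs Seq5: 13
  Seq4 vs Seq5: 11
The smallest is 3, between Seq1 and Seq5.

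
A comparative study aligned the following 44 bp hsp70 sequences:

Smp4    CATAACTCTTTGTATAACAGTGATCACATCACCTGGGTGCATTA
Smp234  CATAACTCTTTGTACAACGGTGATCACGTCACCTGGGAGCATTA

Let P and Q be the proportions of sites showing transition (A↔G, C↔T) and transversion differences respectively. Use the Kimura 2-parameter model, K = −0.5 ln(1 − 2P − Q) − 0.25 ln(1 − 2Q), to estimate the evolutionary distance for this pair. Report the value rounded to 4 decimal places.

Differing sites — 15:T/C (Ti); 19:A/G (Ti); 28:A/G (Ti); 38:T/A (Tv).
Of the 4 differences, 3 transitions and 1 transversion over 44 sites: P = 3/44 = 0.068182, Q = 1/44 = 0.022727.
d = −0.5·ln(0.840909) − 0.25·ln(0.954546) = −0.5·(-0.173272) − 0.25·(-0.046519) = 0.0983.

0.0983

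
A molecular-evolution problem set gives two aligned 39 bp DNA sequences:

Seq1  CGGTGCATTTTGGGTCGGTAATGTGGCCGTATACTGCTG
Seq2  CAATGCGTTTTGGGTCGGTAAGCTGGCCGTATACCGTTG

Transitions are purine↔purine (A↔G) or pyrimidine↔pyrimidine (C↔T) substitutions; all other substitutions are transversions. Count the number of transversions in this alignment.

Differing sites — 2:G/A (Ti); 3:G/A (Ti); 7:A/G (Ti); 22:T/G (Tv); 23:G/C (Tv); 35:T/C (Ti); 37:C/T (Ti).
Of the 7 differences, 5 transitions and 2 transversions, so the answer is 2.

2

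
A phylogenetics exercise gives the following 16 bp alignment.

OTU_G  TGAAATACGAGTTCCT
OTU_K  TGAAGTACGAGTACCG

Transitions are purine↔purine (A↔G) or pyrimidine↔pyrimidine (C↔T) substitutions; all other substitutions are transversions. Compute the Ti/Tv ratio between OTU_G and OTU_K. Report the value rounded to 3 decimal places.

0.500

Differing sites — 5:A/G (Ti); 13:T/A (Tv); 16:T/G (Tv).
Of the 3 differences, 1 transition and 2 transversions, so Ti/Tv = 1/2 = 0.500.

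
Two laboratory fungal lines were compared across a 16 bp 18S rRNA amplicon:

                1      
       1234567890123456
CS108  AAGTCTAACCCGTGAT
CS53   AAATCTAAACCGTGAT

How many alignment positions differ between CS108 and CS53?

2

Differing sites — 3:G/A; 9:C/A.
That gives 2 mismatches out of 16 aligned sites, so the Hamming distance is 2.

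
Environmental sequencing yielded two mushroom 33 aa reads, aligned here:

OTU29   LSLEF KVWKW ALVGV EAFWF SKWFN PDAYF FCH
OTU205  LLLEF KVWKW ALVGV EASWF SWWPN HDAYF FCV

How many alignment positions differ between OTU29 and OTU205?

6

Mismatches occur at site 2 (S→L), site 18 (F→S), site 22 (K→W), site 24 (F→P), site 26 (P→H), site 33 (H→V).
That gives 6 mismatches out of 33 aligned sites, so the Hamming distance is 6.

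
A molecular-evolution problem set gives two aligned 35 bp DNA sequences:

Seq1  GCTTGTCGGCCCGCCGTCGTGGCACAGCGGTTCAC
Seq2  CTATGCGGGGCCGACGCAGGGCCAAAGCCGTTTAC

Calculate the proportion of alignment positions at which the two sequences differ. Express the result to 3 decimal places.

Mismatches occur at site 1 (G↔C), site 2 (C↔T), site 3 (T↔A), site 6 (T↔C), site 7 (C↔G), site 10 (C↔G), site 14 (C↔A), site 17 (T↔C), site 18 (C↔A), site 20 (T↔G), site 22 (G↔C), site 25 (C↔A), site 29 (G↔C), site 33 (C↔T).
There are 14 differences over 35 sites, so p = 14/35 = 0.400.

0.400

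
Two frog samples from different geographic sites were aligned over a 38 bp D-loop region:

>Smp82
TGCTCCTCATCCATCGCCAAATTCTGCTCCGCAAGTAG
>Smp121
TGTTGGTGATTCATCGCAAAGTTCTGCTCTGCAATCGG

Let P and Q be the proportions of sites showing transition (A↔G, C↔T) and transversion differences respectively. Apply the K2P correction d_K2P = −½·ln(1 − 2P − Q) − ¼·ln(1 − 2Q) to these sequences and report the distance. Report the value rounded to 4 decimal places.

The sequences differ at positions 3 (C/T, transition), 5 (C/G, transversion), 6 (C/G, transversion), 8 (C/G, transversion), 11 (C/T, transition), 18 (C/A, transversion), 21 (A/G, transition), 30 (C/T, transition), 35 (G/T, transversion), 36 (T/C, transition), 37 (A/G, transition).
Of the 11 differences, 6 transitions and 5 transversions over 38 sites: P = 6/38 = 0.157895, Q = 5/38 = 0.131579.
d = −0.5·ln(0.552631) − 0.25·ln(0.736842) = −0.5·(-0.593065) − 0.25·(-0.305382) = 0.3729.

0.3729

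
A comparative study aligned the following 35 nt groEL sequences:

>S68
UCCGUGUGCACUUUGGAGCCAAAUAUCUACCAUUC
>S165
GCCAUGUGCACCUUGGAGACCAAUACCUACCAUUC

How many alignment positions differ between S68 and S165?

6

Differing sites — 1:U/G; 4:G/A; 12:U/C; 19:C/A; 21:A/C; 26:U/C.
That gives 6 mismatches out of 35 aligned sites, so the Hamming distance is 6.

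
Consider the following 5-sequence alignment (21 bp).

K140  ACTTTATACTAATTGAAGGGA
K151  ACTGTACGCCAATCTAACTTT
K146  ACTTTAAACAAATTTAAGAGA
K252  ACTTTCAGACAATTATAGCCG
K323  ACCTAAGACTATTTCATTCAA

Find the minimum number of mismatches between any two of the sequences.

4

Pairwise Hamming distances:
  K140 vs K151: 10
  K140 vs K146: 4
  K140 vs K252: 10
  K140 vs K323: 9
  K151 vs K146: 9
  K151 vs K252: 11
  K151 vs K323: 14
  K146 vs K252: 9
  K146 vs K323: 10
  K252 vs K323: 14
The smallest is 4, between K140 and K146.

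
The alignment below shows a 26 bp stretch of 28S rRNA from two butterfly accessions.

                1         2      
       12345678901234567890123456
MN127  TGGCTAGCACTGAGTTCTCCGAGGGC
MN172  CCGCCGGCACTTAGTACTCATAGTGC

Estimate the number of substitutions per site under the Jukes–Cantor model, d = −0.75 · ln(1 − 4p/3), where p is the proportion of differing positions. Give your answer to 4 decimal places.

0.4643

Differing sites — 1:T/C; 2:G/C; 5:T/C; 6:A/G; 12:G/T; 16:T/A; 20:C/A; 21:G/T; 24:G/T.
p = 9/26 = 0.346154.
d = −0.75 · ln(1 − (4/3)·0.346154) = −0.75 · ln(0.538461) = −0.75 · (-0.619040) = 0.4643.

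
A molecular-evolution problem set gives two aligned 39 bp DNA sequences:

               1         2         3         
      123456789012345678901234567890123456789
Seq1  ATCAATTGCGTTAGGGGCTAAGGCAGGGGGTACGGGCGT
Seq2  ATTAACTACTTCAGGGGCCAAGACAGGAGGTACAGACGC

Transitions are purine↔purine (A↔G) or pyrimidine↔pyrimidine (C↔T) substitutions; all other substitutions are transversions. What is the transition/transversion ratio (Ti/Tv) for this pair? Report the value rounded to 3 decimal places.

10.000

The sequences differ at positions 3 (C/T, transition), 6 (T/C, transition), 8 (G/A, transition), 10 (G/T, transversion), 12 (T/C, transition), 19 (T/C, transition), 23 (G/A, transition), 28 (G/A, transition), 34 (G/A, transition), 36 (G/A, transition), 39 (T/C, transition).
Of the 11 differences, 10 transitions and 1 transversion, so Ti/Tv = 10/1 = 10.000.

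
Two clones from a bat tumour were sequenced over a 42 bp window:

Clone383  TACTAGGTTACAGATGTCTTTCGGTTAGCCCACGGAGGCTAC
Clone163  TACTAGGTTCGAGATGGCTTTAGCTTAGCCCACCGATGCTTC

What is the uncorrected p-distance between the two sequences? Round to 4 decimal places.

0.1905

Differing sites — 10:A/C; 11:C/G; 17:T/G; 22:C/A; 24:G/C; 34:G/C; 37:G/T; 41:A/T.
There are 8 differences over 42 sites, so p = 8/42 = 0.1905.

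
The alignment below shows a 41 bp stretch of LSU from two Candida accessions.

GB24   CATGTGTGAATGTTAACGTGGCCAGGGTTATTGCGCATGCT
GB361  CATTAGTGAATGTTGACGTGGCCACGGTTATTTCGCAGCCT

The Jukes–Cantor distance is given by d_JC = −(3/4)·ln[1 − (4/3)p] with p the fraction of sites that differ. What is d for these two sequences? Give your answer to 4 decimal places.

Mismatches occur at site 4 (G→T), site 5 (T→A), site 15 (A→G), site 25 (G→C), site 33 (G→T), site 38 (T→G), site 39 (G→C).
p = 7/41 = 0.170732.
d = −0.75 · ln(1 − (4/3)·0.170732) = −0.75 · ln(0.772357) = −0.75 · (-0.258308) = 0.1937.

0.1937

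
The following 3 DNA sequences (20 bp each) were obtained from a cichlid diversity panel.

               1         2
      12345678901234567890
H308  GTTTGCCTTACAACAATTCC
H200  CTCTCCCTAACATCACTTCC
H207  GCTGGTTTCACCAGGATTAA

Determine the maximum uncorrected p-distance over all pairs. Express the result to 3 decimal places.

Pairwise Hamming distances:
  H308 vs H200: 6
  H308 vs H207: 10
  H200 vs H207: 15
The largest is 15 mismatches, between H200 and H207; p = 15/20 = 0.750.

0.750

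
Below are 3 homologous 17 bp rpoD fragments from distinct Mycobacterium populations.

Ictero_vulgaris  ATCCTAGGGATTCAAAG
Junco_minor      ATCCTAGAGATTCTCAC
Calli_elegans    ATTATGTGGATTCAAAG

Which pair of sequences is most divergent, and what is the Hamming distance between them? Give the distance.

8

Pairwise Hamming distances:
  Ictero_vulgaris vs Junco_minor: 4
  Ictero_vulgaris vs Calli_elegans: 4
  Junco_minor vs Calli_elegans: 8
The largest is 8, between Junco_minor and Calli_elegans.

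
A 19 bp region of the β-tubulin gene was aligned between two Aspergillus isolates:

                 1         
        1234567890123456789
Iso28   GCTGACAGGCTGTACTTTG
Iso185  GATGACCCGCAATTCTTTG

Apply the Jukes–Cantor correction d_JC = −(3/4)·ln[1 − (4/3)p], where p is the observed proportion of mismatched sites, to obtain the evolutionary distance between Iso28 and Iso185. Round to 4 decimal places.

0.4099

Mismatches occur at site 2 (C↔A), site 7 (A↔C), site 8 (G↔C), site 11 (T↔A), site 12 (G↔A), site 14 (A↔T).
p = 6/19 = 0.315789.
d = −0.75 · ln(1 − (4/3)·0.315789) = −0.75 · ln(0.578948) = −0.75 · (-0.546543) = 0.4099.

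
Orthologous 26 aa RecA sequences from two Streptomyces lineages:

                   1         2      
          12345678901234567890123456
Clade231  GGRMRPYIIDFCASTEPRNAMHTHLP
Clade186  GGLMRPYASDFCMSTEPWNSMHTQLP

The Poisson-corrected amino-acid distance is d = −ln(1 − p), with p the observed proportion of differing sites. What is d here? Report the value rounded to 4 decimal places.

Differing sites — 3:R/L; 8:I/A; 9:I/S; 13:A/M; 18:R/W; 20:A/S; 24:H/Q.
p = 7/26 = 0.269231.
d = −ln(1 − 0.269231) = −ln(0.730769) = 0.3137.

0.3137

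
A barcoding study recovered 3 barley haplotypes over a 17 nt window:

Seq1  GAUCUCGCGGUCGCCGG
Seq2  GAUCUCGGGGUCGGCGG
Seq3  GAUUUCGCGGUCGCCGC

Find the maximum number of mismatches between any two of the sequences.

4

Pairwise Hamming distances:
  Seq1 vs Seq2: 2
  Seq1 vs Seq3: 2
  Seq2 vs Seq3: 4
The largest is 4, between Seq2 and Seq3.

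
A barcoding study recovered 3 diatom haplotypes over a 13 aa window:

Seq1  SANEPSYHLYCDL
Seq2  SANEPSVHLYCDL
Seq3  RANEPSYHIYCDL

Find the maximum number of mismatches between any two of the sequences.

3

Pairwise Hamming distances:
  Seq1 vs Seq2: 1
  Seq1 vs Seq3: 2
  Seq2 vs Seq3: 3
The largest is 3, between Seq2 and Seq3.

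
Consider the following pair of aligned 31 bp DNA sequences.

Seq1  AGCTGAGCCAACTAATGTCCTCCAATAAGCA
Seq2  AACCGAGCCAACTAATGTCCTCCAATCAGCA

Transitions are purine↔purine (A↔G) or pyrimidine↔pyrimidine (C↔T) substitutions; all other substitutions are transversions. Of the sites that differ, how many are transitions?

Differing sites — 2:G/A (Ti); 4:T/C (Ti); 27:A/C (Tv).
Of the 3 differences, 2 transitions and 1 transversion, so the answer is 2.

2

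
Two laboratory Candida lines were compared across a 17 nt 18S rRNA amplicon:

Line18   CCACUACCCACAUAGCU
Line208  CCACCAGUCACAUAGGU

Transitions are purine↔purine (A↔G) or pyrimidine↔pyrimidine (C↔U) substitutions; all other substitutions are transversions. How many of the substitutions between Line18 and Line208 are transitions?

Mismatches occur at site 5 (U/C, transition), site 7 (C/G, transversion), site 8 (C/U, transition), site 16 (C/G, transversion).
Of the 4 differences, 2 transitions and 2 transversions, so the answer is 2.

2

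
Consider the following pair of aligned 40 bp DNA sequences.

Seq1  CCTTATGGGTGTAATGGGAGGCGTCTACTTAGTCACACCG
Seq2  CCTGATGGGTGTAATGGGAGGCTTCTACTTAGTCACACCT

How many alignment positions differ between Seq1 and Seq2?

The sequences differ at positions 4 (T/G), 23 (G/T), 40 (G/T).
That gives 3 mismatches out of 40 aligned sites, so the Hamming distance is 3.

3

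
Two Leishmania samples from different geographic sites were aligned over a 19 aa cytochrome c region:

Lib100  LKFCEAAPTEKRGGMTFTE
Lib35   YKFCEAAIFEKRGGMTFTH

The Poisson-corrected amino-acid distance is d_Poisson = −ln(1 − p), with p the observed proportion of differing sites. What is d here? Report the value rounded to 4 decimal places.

0.2364

Mismatches occur at site 1 (L/Y), site 8 (P/I), site 9 (T/F), site 19 (E/H).
p = 4/19 = 0.210526.
d = −ln(1 − 0.210526) = −ln(0.789474) = 0.2364.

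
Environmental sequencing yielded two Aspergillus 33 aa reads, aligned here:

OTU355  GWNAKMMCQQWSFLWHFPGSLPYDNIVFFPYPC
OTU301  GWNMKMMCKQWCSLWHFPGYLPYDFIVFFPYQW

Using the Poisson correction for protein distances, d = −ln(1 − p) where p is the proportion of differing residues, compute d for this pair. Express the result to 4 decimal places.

Differing sites — 4:A/M; 9:Q/K; 12:S/C; 13:F/S; 20:S/Y; 25:N/F; 32:P/Q; 33:C/W.
p = 8/33 = 0.242424.
d = −ln(1 − 0.242424) = −ln(0.757576) = 0.2776.

0.2776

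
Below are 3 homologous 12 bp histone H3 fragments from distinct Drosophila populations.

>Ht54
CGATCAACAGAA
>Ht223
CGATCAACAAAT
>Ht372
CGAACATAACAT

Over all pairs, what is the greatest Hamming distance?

Pairwise Hamming distances:
  Ht54 vs Ht223: 2
  Ht54 vs Ht372: 5
  Ht223 vs Ht372: 4
The largest is 5, between Ht54 and Ht372.

5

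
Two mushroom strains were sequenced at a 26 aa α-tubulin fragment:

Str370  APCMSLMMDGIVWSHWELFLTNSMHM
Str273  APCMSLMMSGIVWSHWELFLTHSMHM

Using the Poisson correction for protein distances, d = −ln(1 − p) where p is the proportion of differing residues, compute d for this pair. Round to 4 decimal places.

The sequences differ at positions 9 (D/S), 22 (N/H).
p = 2/26 = 0.076923.
d = −ln(1 − 0.076923) = −ln(0.923077) = 0.0800.

0.0800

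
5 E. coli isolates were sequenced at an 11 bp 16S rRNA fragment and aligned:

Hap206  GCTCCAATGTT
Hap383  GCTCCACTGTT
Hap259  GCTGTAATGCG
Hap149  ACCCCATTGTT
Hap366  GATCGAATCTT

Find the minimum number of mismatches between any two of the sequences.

Pairwise Hamming distances:
  Hap206 vs Hap383: 1
  Hap206 vs Hap259: 4
  Hap206 vs Hap149: 3
  Hap206 vs Hap366: 3
  Hap383 vs Hap259: 5
  Hap383 vs Hap149: 3
  Hap383 vs Hap366: 4
  Hap259 vs Hap149: 7
  Hap259 vs Hap366: 6
  Hap149 vs Hap366: 6
The smallest is 1, between Hap206 and Hap383.

1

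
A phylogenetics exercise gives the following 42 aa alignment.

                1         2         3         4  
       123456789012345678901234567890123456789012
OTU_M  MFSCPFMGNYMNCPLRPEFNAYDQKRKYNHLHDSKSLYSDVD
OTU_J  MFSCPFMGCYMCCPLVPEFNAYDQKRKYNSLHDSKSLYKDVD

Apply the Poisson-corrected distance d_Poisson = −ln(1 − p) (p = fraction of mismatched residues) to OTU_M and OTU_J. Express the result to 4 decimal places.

0.1268

The sequences differ at positions 9 (N/C), 12 (N/C), 16 (R/V), 30 (H/S), 39 (S/K).
p = 5/42 = 0.119048.
d = −ln(1 − 0.119048) = −ln(0.880952) = 0.1268.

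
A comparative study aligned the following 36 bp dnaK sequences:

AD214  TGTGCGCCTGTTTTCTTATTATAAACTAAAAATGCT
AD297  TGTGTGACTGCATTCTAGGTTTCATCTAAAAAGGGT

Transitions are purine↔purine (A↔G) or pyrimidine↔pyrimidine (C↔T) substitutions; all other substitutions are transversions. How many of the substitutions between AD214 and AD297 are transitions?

3

Differing sites — 5:C/T (Ti); 7:C/A (Tv); 11:T/C (Ti); 12:T/A (Tv); 17:T/A (Tv); 18:A/G (Ti); 19:T/G (Tv); 21:A/T (Tv); 23:A/C (Tv); 25:A/T (Tv); 33:T/G (Tv); 35:C/G (Tv).
Of the 12 differences, 3 transitions and 9 transversions, so the answer is 3.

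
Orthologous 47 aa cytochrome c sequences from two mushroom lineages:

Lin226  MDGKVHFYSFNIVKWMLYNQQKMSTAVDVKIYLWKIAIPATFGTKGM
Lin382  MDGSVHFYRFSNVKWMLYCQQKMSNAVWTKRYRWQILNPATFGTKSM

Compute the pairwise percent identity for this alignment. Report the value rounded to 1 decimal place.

70.2%

Mismatches occur at site 4 (K↔S), site 9 (S↔R), site 11 (N↔S), site 12 (I↔N), site 19 (N↔C), site 25 (T↔N), site 28 (D↔W), site 29 (V↔T), site 31 (I↔R), site 33 (L↔R), site 35 (K↔Q), site 37 (A↔L), site 38 (I↔N), site 46 (G↔S).
33 of the 47 sites match, so the percent identity is 33/47 × 100 = 70.2%.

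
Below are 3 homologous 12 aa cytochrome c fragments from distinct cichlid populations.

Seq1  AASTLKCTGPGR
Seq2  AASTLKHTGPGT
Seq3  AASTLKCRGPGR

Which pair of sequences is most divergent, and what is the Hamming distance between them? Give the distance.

Pairwise Hamming distances:
  Seq1 vs Seq2: 2
  Seq1 vs Seq3: 1
  Seq2 vs Seq3: 3
The largest is 3, between Seq2 and Seq3.

3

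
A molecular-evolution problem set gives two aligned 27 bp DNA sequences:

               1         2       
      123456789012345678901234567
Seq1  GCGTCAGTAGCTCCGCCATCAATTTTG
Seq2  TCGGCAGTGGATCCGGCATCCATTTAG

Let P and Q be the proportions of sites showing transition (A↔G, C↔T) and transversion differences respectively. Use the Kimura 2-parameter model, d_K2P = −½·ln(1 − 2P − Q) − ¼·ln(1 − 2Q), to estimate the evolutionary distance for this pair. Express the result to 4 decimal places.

0.3226

The sequences differ at positions 1 (G/T, transversion), 4 (T/G, transversion), 9 (A/G, transition), 11 (C/A, transversion), 16 (C/G, transversion), 21 (A/C, transversion), 26 (T/A, transversion).
Of the 7 differences, 1 transition and 6 transversions over 27 sites: P = 1/27 = 0.037037, Q = 6/27 = 0.222222.
d = −0.5·ln(0.703704) − 0.25·ln(0.555556) = −0.5·(-0.351397) − 0.25·(-0.587786) = 0.3226.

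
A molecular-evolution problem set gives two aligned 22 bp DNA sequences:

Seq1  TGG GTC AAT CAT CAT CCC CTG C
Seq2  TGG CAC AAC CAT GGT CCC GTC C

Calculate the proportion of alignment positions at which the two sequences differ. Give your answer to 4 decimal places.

The sequences differ at positions 4 (G/C), 5 (T/A), 9 (T/C), 13 (C/G), 14 (A/G), 19 (C/G), 21 (G/C).
There are 7 differences over 22 sites, so p = 7/22 = 0.3182.

0.3182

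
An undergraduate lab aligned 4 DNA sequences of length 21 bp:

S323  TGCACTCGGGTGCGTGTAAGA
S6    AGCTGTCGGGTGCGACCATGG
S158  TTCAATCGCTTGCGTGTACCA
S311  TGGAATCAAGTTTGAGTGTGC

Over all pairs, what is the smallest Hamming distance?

Pairwise Hamming distances:
  S323 vs S6: 8
  S323 vs S158: 6
  S323 vs S311: 10
  S6 vs S158: 12
  S6 vs S311: 12
  S158 vs S311: 12
The smallest is 6, between S323 and S158.

6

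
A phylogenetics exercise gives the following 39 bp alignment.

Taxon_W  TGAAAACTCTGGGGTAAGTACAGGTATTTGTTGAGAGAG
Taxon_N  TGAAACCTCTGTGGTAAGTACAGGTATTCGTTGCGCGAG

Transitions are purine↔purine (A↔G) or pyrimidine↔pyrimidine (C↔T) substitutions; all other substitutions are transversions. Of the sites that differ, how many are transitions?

1

Differing sites — 6:A/C (Tv); 12:G/T (Tv); 29:T/C (Ti); 34:A/C (Tv); 36:A/C (Tv).
Of the 5 differences, 1 transition and 4 transversions, so the answer is 1.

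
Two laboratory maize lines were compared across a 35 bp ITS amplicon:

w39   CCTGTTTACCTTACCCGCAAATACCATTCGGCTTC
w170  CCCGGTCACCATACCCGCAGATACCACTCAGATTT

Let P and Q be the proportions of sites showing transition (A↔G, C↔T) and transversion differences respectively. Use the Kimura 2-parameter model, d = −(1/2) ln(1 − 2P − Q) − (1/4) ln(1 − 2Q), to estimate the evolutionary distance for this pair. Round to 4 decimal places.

Mismatches occur at site 3 (T/C, transition), site 5 (T/G, transversion), site 7 (T/C, transition), site 11 (T/A, transversion), site 20 (A/G, transition), site 27 (T/C, transition), site 30 (G/A, transition), site 32 (C/A, transversion), site 35 (C/T, transition).
Of the 9 differences, 6 transitions and 3 transversions over 35 sites: P = 6/35 = 0.171429, Q = 3/35 = 0.085714.
d = −0.5·ln(0.571428) − 0.25·ln(0.828572) = −0.5·(-0.559617) − 0.25·(-0.188052) = 0.3268.

0.3268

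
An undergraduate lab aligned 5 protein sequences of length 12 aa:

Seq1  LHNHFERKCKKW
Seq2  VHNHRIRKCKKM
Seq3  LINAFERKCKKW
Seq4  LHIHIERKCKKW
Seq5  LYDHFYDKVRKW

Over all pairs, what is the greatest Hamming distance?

Pairwise Hamming distances:
  Seq1 vs Seq2: 4
  Seq1 vs Seq3: 2
  Seq1 vs Seq4: 2
  Seq1 vs Seq5: 6
  Seq2 vs Seq3: 6
  Seq2 vs Seq4: 5
  Seq2 vs Seq5: 9
  Seq3 vs Seq4: 4
  Seq3 vs Seq5: 7
  Seq4 vs Seq5: 7
The largest is 9, between Seq2 and Seq5.

9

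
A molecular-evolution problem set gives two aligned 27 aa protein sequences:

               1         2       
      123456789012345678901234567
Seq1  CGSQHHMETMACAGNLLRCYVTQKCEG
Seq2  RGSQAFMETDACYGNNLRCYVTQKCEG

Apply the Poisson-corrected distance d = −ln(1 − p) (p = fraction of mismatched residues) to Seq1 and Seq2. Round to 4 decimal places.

The sequences differ at positions 1 (C/R), 5 (H/A), 6 (H/F), 10 (M/D), 13 (A/Y), 16 (L/N).
p = 6/27 = 0.222222.
d = −ln(1 − 0.222222) = −ln(0.777778) = 0.2513.

0.2513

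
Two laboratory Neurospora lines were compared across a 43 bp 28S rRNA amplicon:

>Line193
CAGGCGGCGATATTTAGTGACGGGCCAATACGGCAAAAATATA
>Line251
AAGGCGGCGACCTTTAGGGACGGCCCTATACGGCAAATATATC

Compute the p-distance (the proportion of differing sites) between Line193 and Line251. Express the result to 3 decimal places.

0.186

Differing sites — 1:C/A; 11:T/C; 12:A/C; 18:T/G; 24:G/C; 27:A/T; 38:A/T; 43:A/C.
There are 8 differences over 43 sites, so p = 8/43 = 0.186.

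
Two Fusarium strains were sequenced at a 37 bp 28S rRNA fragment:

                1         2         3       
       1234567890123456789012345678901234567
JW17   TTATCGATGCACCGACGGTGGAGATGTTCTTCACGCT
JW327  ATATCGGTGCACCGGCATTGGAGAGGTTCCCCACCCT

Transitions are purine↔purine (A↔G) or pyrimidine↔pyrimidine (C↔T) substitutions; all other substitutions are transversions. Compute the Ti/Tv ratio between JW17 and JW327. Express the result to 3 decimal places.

Differing sites — 1:T/A (Tv); 7:A/G (Ti); 15:A/G (Ti); 17:G/A (Ti); 18:G/T (Tv); 25:T/G (Tv); 30:T/C (Ti); 31:T/C (Ti); 35:G/C (Tv).
Of the 9 differences, 5 transitions and 4 transversions, so Ti/Tv = 5/4 = 1.250.

1.250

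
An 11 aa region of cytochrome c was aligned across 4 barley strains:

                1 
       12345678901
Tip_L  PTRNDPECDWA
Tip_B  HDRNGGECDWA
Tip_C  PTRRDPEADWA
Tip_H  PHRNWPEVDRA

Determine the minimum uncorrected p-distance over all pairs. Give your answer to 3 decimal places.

0.182

Pairwise Hamming distances:
  Tip_L vs Tip_B: 4
  Tip_L vs Tip_C: 2
  Tip_L vs Tip_H: 4
  Tip_B vs Tip_C: 6
  Tip_B vs Tip_H: 6
  Tip_C vs Tip_H: 5
The smallest is 2 mismatches, between Tip_L and Tip_C; p = 2/11 = 0.182.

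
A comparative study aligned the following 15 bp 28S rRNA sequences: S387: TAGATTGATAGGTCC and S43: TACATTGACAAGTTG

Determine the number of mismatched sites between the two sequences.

5

The sequences differ at positions 3 (G/C), 9 (T/C), 11 (G/A), 14 (C/T), 15 (C/G).
That gives 5 mismatches out of 15 aligned sites, so the Hamming distance is 5.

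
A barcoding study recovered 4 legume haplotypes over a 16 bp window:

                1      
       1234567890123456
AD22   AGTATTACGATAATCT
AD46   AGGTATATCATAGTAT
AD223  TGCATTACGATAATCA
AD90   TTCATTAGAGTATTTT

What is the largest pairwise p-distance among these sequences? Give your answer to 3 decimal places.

Pairwise Hamming distances:
  AD22 vs AD46: 7
  AD22 vs AD223: 3
  AD22 vs AD90: 8
  AD46 vs AD223: 9
  AD46 vs AD90: 10
  AD223 vs AD90: 7
The largest is 10 mismatches, between AD46 and AD90; p = 10/16 = 0.625.

0.625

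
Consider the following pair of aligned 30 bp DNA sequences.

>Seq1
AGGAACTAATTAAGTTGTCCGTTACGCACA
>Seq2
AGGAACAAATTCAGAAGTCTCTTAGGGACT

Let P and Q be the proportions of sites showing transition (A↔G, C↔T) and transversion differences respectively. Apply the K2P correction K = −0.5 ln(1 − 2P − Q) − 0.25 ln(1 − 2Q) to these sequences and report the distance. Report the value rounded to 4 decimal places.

Mismatches occur at site 7 (T→A, transversion), site 12 (A→C, transversion), site 15 (T→A, transversion), site 16 (T→A, transversion), site 20 (C→T, transition), site 21 (G→C, transversion), site 25 (C→G, transversion), site 27 (C→G, transversion), site 30 (A→T, transversion).
Of the 9 differences, 1 transition and 8 transversions over 30 sites: P = 1/30 = 0.033333, Q = 8/30 = 0.266667.
d = −0.5·ln(0.666667) − 0.25·ln(0.466666) = −0.5·(-0.405465) − 0.25·(-0.762141) = 0.3933.

0.3933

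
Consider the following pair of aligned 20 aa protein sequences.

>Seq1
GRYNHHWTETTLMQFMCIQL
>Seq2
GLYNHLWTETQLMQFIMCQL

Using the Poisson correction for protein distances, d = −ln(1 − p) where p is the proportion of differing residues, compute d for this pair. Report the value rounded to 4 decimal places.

0.3567

The sequences differ at positions 2 (R/L), 6 (H/L), 11 (T/Q), 16 (M/I), 17 (C/M), 18 (I/C).
p = 6/20 = 0.300000.
d = −ln(1 − 0.300000) = −ln(0.700000) = 0.3567.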